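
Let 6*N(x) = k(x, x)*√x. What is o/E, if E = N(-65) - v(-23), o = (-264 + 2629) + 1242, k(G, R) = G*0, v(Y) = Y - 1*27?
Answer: 3607/50 ≈ 72.140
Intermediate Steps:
v(Y) = -27 + Y (v(Y) = Y - 27 = -27 + Y)
k(G, R) = 0
o = 3607 (o = 2365 + 1242 = 3607)
N(x) = 0 (N(x) = (0*√x)/6 = (⅙)*0 = 0)
E = 50 (E = 0 - (-27 - 23) = 0 - 1*(-50) = 0 + 50 = 50)
o/E = 3607/50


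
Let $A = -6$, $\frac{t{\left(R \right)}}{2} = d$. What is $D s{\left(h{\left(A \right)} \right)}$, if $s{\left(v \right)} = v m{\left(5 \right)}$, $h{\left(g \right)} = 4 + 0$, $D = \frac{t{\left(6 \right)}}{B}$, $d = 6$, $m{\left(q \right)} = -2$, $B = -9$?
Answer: $\frac{32}{3} \approx 10.667$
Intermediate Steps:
$t{\left(R \right)} = 12$ ($t{\left(R \right)} = 2 \cdot 6 = 12$)
$D = - \frac{4}{3}$ ($D = \frac{12}{-9} = 12 \left(- \frac{1}{9}\right) = - \frac{4}{3} \approx -1.3333$)
$h{\left(g \right)} = 4$
$s{\left(v \right)} = - 2 v$ ($s{\left(v \right)} = v \left(-2\right) = - 2 v$)
$D s{\left(h{\left(A \right)} \right)} = - \frac{4 \left(\left(-2\right) 4\right)}{3} = \left(- \frac{4}{3}\right) \left(-8\right) = \frac{32}{3}$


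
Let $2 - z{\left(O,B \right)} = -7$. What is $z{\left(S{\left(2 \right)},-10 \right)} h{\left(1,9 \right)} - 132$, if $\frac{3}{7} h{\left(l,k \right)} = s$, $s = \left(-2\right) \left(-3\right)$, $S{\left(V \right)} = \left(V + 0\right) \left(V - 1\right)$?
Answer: $-6$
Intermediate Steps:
$S{\left(V \right)} = V \left(-1 + V\right)$
$s = 6$
$h{\left(l,k \right)} = 14$ ($h{\left(l,k \right)} = \frac{7}{3} \cdot 6 = 14$)
$z{\left(O,B \right)} = 9$ ($z{\left(O,B \right)} = 2 - -7 = 2 + 7 = 9$)
$z{\left(S{\left(2 \right)},-10 \right)} h{\left(1,9 \right)} - 132 = 9 \cdot 14 - 132 = 126 - 132 = -6$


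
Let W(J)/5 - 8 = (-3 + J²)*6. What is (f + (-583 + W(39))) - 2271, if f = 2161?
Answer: 44887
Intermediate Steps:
W(J) = -50 + 30*J² (W(J) = 40 + 5*((-3 + J²)*6) = 40 + 5*(-18 + 6*J²) = 40 + (-90 + 30*J²) = -50 + 30*J²)
(f + (-583 + W(39))) - 2271 = (2161 + (-583 + (-50 + 30*39²))) - 2271 = (2161 + (-583 + (-50 + 30*1521))) - 2271 = (2161 + (-583 + (-50 + 45630))) - 2271 = (2161 + (-583 + 45580)) - 2271 = (2161 + 44997) - 2271 = 47158 - 2271 = 44887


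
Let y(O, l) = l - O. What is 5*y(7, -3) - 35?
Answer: -85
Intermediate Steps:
5*y(7, -3) - 35 = 5*(-3 - 1*7) - 35 = 5*(-3 - 7) - 35 = 5*(-10) - 35 = -50 - 35 = -85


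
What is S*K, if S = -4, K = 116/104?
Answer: -58/13 ≈ -4.4615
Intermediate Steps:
K = 29/26 (K = 116*(1/104) = 29/26 ≈ 1.1154)
S*K = -4*29/26 = -58/13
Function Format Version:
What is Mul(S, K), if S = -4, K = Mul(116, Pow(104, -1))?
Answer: Rational(-58, 13) ≈ -4.4615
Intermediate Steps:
K = Rational(29, 26) (K = Mul(116, Rational(1, 104)) = Rational(29, 26) ≈ 1.1154)
Mul(S, K) = Mul(-4, Rational(29, 26)) = Rational(-58, 13)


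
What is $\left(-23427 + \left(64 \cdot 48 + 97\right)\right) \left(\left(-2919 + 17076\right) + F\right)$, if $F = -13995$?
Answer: $-3281796$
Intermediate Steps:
$\left(-23427 + \left(64 \cdot 48 + 97\right)\right) \left(\left(-2919 + 17076\right) + F\right) = \left(-23427 + \left(64 \cdot 48 + 97\right)\right) \left(\left(-2919 + 17076\right) - 13995\right) = \left(-23427 + \left(3072 + 97\right)\right) \left(14157 - 13995\right) = \left(-23427 + 3169\right) 162 = \left(-20258\right) 162 = -3281796$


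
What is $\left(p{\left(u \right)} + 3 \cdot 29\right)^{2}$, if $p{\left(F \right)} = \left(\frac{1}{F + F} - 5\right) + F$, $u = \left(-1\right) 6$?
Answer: $\frac{829921}{144} \approx 5763.3$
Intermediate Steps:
$u = -6$
$p{\left(F \right)} = -5 + F + \frac{1}{2 F}$ ($p{\left(F \right)} = \left(\frac{1}{2 F} - 5\right) + F = \left(-5 + \frac{1}{2 F}\right) + F = -5 + F + \frac{1}{2 F}$)
$\left(p{\left(u \right)} + 3 \cdot 29\right)^{2} = \left(\left(-5 - 6 + \frac{1}{2 \left(-6\right)}\right) + 3 \cdot 29\right)^{2} = \left(\left(-5 - 6 + \frac{1}{2} \left(- \frac{1}{6}\right)\right) + 87\right)^{2} = \left(\left(-5 - 6 - \frac{1}{12}\right) + 87\right)^{2} = \left(- \frac{133}{12} + 87\right)^{2} = \left(\frac{911}{12}\right)^{2} = \frac{829921}{144}$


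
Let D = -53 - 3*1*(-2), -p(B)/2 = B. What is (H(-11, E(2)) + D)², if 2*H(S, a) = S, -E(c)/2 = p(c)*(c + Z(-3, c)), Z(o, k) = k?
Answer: 11025/4 ≈ 2756.3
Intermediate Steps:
p(B) = -2*B
E(c) = 8*c² (E(c) = -2*(-2*c)*(c + c) = -2*(-2*c)*2*c = -(-8)*c² = 8*c²)
H(S, a) = S/2
D = -47 (D = -53 - 3*(-2) = -53 - 1*(-6) = -53 + 6 = -47)
(H(-11, E(2)) + D)² = ((½)*(-11) - 47)² = (-11/2 - 47)² = (-105/2)² = 11025/4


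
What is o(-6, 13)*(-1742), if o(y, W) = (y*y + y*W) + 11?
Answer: 54002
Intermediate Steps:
o(y, W) = 11 + y**2 + W*y (o(y, W) = (y**2 + W*y) + 11 = 11 + y**2 + W*y)
o(-6, 13)*(-1742) = (11 + (-6)**2 + 13*(-6))*(-1742) = (11 + 36 - 78)*(-1742) = -31*(-1742) = 54002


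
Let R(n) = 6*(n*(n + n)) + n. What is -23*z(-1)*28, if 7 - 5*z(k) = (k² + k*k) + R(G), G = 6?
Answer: 278852/5 ≈ 55770.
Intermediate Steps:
R(n) = n + 12*n² (R(n) = 6*(n*(2*n)) + n = 6*(2*n²) + n = 12*n² + n = n + 12*n²)
z(k) = -431/5 - 2*k²/5 (z(k) = 7/5 - ((k² + k*k) + 6*(1 + 12*6))/5 = 7/5 - ((k² + k²) + 6*(1 + 72))/5 = 7/5 - (2*k² + 6*73)/5 = 7/5 - (2*k² + 438)/5 = 7/5 - (438 + 2*k²)/5 = 7/5 + (-438/5 - 2*k²/5) = -431/5 - 2*k²/5)
-23*z(-1)*28 = -23*(-431/5 - ⅖*(-1)²)*28 = -23*(-431/5 - ⅖*1)*28 = -23*(-431/5 - ⅖)*28 = -23*(-433/5)*28 = (9959/5)*28 = 278852/5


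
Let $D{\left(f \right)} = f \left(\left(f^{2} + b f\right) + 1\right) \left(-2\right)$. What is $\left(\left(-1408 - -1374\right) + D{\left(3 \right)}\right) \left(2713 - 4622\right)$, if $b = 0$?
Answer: $179446$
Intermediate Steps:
$D{\left(f \right)} = - 2 f \left(1 + f^{2}\right)$ ($D{\left(f \right)} = f \left(\left(f^{2} + 0 f\right) + 1\right) \left(-2\right) = f \left(\left(f^{2} + 0\right) + 1\right) \left(-2\right) = f \left(f^{2} + 1\right) \left(-2\right) = f \left(1 + f^{2}\right) \left(-2\right) = - 2 f \left(1 + f^{2}\right)$)
$\left(\left(-1408 - -1374\right) + D{\left(3 \right)}\right) \left(2713 - 4622\right) = \left(\left(-1408 - -1374\right) - 6 \left(1 + 3^{2}\right)\right) \left(2713 - 4622\right) = \left(\left(-1408 + 1374\right) - 6 \left(1 + 9\right)\right) \left(-1909\right) = \left(-34 - 6 \cdot 10\right) \left(-1909\right) = \left(-34 - 60\right) \left(-1909\right) = \left(-94\right) \left(-1909\right) = 179446$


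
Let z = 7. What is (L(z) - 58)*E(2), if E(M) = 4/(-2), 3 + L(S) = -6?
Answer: 134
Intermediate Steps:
L(S) = -9 (L(S) = -3 - 6 = -9)
E(M) = -2 (E(M) = 4*(-½) = -2)
(L(z) - 58)*E(2) = (-9 - 58)*(-2) = -67*(-2) = 134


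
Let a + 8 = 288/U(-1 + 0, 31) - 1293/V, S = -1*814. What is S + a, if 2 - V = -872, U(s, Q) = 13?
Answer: -9104661/11362 ≈ -801.33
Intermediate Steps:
V = 874 (V = 2 - 1*(-872) = 2 + 872 = 874)
S = -814
a = 144007/11362 (a = -8 + (288/13 - 1293/874) = -8 + 234903/11362 = 144007/11362 ≈ 12.674)
S + a = -814 + 144007/11362 = -9104661/11362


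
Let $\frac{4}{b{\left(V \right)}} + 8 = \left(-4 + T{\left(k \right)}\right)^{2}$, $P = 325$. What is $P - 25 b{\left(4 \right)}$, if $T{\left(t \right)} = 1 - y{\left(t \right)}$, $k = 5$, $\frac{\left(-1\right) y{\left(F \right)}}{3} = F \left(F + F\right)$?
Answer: $\frac{7020225}{21601} \approx 325.0$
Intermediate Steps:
$y{\left(F \right)} = - 6 F^{2}$ ($y{\left(F \right)} = - 3 F \left(F + F\right) = - 3 F 2 F = - 3 \cdot 2 F^{2} = - 6 F^{2}$)
$T{\left(t \right)} = 1 + 6 t^{2}$ ($T{\left(t \right)} = 1 - - 6 t^{2} = 1 + 6 t^{2}$)
$b{\left(V \right)} = \frac{4}{21601}$ ($b{\left(V \right)} = \frac{4}{-8 + \left(-4 + \left(1 + 6 \cdot 5^{2}\right)\right)^{2}} = \frac{4}{-8 + \left(-4 + \left(1 + 6 \cdot 25\right)\right)^{2}} = \frac{4}{-8 + \left(-4 + \left(1 + 150\right)\right)^{2}} = \frac{4}{-8 + \left(-4 + 151\right)^{2}} = \frac{4}{-8 + 147^{2}} = \frac{4}{-8 + 21609} = \frac{4}{21601}$)
$P - 25 b{\left(4 \right)} = 325 - 25 \cdot \frac{4}{21601} = 325 - \frac{100}{21601} = \frac{7020225}{21601}$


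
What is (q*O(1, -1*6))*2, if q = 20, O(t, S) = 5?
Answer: 200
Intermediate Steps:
(q*O(1, -1*6))*2 = (20*5)*2 = 100*2 = 200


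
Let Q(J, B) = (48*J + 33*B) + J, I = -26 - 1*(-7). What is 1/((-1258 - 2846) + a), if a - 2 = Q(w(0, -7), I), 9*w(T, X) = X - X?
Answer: -1/4729 ≈ -0.00021146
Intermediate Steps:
w(T, X) = 0 (w(T, X) = (X - X)/9 = (⅑)*0 = 0)
I = -19 (I = -26 + 7 = -19)
Q(J, B) = 33*B + 49*J (Q(J, B) = (33*B + 48*J) + J = 33*B + 49*J)
a = -625 (a = 2 + (33*(-19) + 49*0) = 2 + (-627 + 0) = 2 - 627 = -625)
1/((-1258 - 2846) + a) = 1/((-1258 - 2846) - 625) = 1/(-4104 - 625) = 1/(-4729) = -1/4729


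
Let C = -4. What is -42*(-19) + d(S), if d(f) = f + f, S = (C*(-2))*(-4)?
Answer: 734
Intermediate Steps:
S = -32 (S = -4*(-2)*(-4) = 8*(-4) = -32)
d(f) = 2*f
-42*(-19) + d(S) = -42*(-19) + 2*(-32) = 798 - 64 = 734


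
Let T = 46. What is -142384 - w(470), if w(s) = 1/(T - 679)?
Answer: -90129071/633 ≈ -1.4238e+5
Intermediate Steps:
w(s) = -1/633 (w(s) = 1/(46 - 679) = 1/(-633) = -1/633)
-142384 - w(470) = -142384 - 1*(-1/633) = -142384 + 1/633 = -90129071/633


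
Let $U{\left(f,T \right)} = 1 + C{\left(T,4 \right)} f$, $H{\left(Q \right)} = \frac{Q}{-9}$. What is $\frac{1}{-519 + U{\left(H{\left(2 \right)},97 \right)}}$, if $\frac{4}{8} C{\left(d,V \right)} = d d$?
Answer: $- \frac{9}{42298} \approx -0.00021278$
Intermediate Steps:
$H{\left(Q \right)} = - \frac{Q}{9}$ ($H{\left(Q \right)} = Q \left(- \frac{1}{9}\right) = - \frac{Q}{9}$)
$C{\left(d,V \right)} = 2 d^{2}$ ($C{\left(d,V \right)} = 2 d d = 2 d^{2}$)
$U{\left(f,T \right)} = 1 + 2 f T^{2}$ ($U{\left(f,T \right)} = 1 + 2 T^{2} f = 1 + 2 f T^{2}$)
$\frac{1}{-519 + U{\left(H{\left(2 \right)},97 \right)}} = \frac{1}{-519 + \left(1 + 2 \left(\left(- \frac{1}{9}\right) 2\right) 97^{2}\right)} = \frac{1}{-519 + \left(1 + 2 \left(- \frac{2}{9}\right) 9409\right)} = \frac{1}{-519 + \left(1 - \frac{37636}{9}\right)} = \frac{1}{-519 - \frac{37627}{9}} = \frac{1}{- \frac{42298}{9}} = - \frac{9}{42298}$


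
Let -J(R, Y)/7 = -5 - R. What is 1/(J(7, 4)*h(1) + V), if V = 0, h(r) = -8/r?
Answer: -1/672 ≈ -0.0014881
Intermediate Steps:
J(R, Y) = 35 + 7*R (J(R, Y) = -7*(-5 - R) = 35 + 7*R)
1/(J(7, 4)*h(1) + V) = 1/((35 + 7*7)*(-8/1) + 0) = 1/((35 + 49)*(-8*1) + 0) = 1/(84*(-8) + 0) = 1/(-672 + 0) = 1/(-672) = -1/672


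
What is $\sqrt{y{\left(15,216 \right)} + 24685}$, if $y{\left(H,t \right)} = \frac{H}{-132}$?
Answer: $\frac{\sqrt{11947485}}{22} \approx 157.11$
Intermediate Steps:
$y{\left(H,t \right)} = - \frac{H}{132}$ ($y{\left(H,t \right)} = H \left(- \frac{1}{132}\right) = - \frac{H}{132}$)
$\sqrt{y{\left(15,216 \right)} + 24685} = \sqrt{\left(- \frac{1}{132}\right) 15 + 24685} = \sqrt{- \frac{5}{44} + 24685} = \sqrt{\frac{1086135}{44}} = \frac{\sqrt{11947485}}{22}$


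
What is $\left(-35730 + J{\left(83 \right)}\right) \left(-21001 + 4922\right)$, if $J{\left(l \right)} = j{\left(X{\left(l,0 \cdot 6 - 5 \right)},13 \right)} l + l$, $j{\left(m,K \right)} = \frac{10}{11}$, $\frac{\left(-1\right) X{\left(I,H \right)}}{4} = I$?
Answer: $\frac{6291503673}{11} \approx 5.7196 \cdot 10^{8}$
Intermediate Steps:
$X{\left(I,H \right)} = - 4 I$
$j{\left(m,K \right)} = \frac{10}{11}$ ($j{\left(m,K \right)} = 10 \cdot \frac{1}{11} = \frac{10}{11}$)
$J{\left(l \right)} = \frac{21 l}{11}$ ($J{\left(l \right)} = \frac{10 l}{11} + l = \frac{21 l}{11}$)
$\left(-35730 + J{\left(83 \right)}\right) \left(-21001 + 4922\right) = \left(-35730 + \frac{21}{11} \cdot 83\right) \left(-21001 + 4922\right) = \left(-35730 + \frac{1743}{11}\right) \left(-16079\right) = \left(- \frac{391287}{11}\right) \left(-16079\right) = \frac{6291503673}{11}$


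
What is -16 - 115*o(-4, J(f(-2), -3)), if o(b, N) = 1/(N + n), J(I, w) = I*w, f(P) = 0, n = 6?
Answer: -211/6 ≈ -35.167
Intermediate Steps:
o(b, N) = 1/(6 + N) (o(b, N) = 1/(N + 6) = 1/(6 + N))
-16 - 115*o(-4, J(f(-2), -3)) = -16 - 115/(6 + 0*(-3)) = -16 - 115/(6 + 0) = -16 - 115/6 = -211/6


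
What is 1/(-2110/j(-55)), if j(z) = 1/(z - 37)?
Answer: 1/194120 ≈ 5.1515e-6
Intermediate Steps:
j(z) = 1/(-37 + z)
1/(-2110/j(-55)) = 1/(-2110/(1/(-37 - 55))) = 1/(-2110/(1/(-92))) = 1/(-2110/(-1/92)) = 1/(-2110*(-92)) = 1/194120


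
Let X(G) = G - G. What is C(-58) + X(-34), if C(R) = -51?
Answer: -51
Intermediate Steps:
X(G) = 0
C(-58) + X(-34) = -51 + 0 = -51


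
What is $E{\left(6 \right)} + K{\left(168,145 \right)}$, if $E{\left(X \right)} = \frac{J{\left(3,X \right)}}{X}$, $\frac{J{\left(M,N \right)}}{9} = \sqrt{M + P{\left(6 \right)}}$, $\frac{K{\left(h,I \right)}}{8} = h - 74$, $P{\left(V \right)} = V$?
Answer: $\frac{1513}{2} \approx 756.5$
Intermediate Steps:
$K{\left(h,I \right)} = -592 + 8 h$ ($K{\left(h,I \right)} = 8 \left(h - 74\right) = 8 \left(-74 + h\right) = -592 + 8 h$)
$J{\left(M,N \right)} = 9 \sqrt{6 + M}$ ($J{\left(M,N \right)} = 9 \sqrt{M + 6} = 9 \sqrt{6 + M}$)
$E{\left(X \right)} = \frac{27}{X}$ ($E{\left(X \right)} = \frac{9 \sqrt{6 + 3}}{X} = \frac{9 \sqrt{9}}{X} = \frac{9 \cdot 3}{X} = \frac{27}{X}$)
$E{\left(6 \right)} + K{\left(168,145 \right)} = \frac{27}{6} + \left(-592 + 8 \cdot 168\right) = 27 \cdot \frac{1}{6} + \left(-592 + 1344\right) = \frac{9}{2} + 752 = \frac{1513}{2}$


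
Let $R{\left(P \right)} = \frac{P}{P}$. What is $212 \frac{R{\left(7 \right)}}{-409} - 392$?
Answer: $- \frac{160540}{409} \approx -392.52$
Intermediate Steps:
$R{\left(P \right)} = 1$
$212 \frac{R{\left(7 \right)}}{-409} - 392 = 212 \cdot 1 \frac{1}{-409} - 392 = 212 \cdot 1 \left(- \frac{1}{409}\right) - 392 = 212 \left(- \frac{1}{409}\right) - 392 = - \frac{212}{409} - 392 = - \frac{160540}{409}$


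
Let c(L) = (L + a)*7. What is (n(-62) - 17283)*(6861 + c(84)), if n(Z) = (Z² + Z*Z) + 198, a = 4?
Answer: -70261369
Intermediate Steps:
c(L) = 28 + 7*L (c(L) = (L + 4)*7 = (4 + L)*7 = 28 + 7*L)
n(Z) = 198 + 2*Z² (n(Z) = (Z² + Z²) + 198 = 2*Z² + 198 = 198 + 2*Z²)
(n(-62) - 17283)*(6861 + c(84)) = ((198 + 2*(-62)²) - 17283)*(6861 + (28 + 7*84)) = ((198 + 2*3844) - 17283)*(6861 + (28 + 588)) = ((198 + 7688) - 17283)*(6861 + 616) = (7886 - 17283)*7477 = -9397*7477 = -70261369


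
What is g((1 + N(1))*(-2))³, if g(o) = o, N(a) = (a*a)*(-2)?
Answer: 8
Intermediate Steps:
N(a) = -2*a² (N(a) = a²*(-2) = -2*a²)
g((1 + N(1))*(-2))³ = ((1 - 2*1²)*(-2))³ = ((1 - 2*1)*(-2))³ = ((1 - 2)*(-2))³ = (-1*(-2))³ = 2³ = 8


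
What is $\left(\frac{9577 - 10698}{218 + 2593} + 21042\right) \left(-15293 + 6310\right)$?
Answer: $- \frac{531325954003}{2811} \approx -1.8902 \cdot 10^{8}$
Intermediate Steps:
$\left(\frac{9577 - 10698}{218 + 2593} + 21042\right) \left(-15293 + 6310\right) = \left(- \frac{1121}{2811} + 21042\right) \left(-8983\right) = \frac{59147941}{2811} \left(-8983\right) = - \frac{531325954003}{2811}$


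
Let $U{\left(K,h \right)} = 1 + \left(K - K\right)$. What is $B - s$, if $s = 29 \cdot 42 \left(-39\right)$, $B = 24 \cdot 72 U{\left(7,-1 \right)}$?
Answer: $49230$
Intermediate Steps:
$U{\left(K,h \right)} = 1$ ($U{\left(K,h \right)} = 1 + 0 = 1$)
$B = 1728$ ($B = 24 \cdot 72 \cdot 1 = 1728 \cdot 1 = 1728$)
$s = -47502$ ($s = 1218 \left(-39\right) = -47502$)
$B - s = 1728 - -47502 = 1728 + 47502 = 49230$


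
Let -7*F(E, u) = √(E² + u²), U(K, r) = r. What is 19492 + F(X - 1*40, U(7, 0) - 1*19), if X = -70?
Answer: 19492 - √12461/7 ≈ 19476.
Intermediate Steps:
F(E, u) = -√(E² + u²)/7
19492 + F(X - 1*40, U(7, 0) - 1*19) = 19492 - √((-70 - 1*40)² + (0 - 1*19)²)/7 = 19492 - √((-70 - 40)² + (0 - 19)²)/7 = 19492 - √((-110)² + (-19)²)/7 = 19492 - √(12100 + 361)/7 = 19492 - √12461/7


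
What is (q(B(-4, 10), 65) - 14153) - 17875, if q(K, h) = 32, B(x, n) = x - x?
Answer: -31996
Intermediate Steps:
B(x, n) = 0
(q(B(-4, 10), 65) - 14153) - 17875 = (32 - 14153) - 17875 = -14121 - 17875 = -31996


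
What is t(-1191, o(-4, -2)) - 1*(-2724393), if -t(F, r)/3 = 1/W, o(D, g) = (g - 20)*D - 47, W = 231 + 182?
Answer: 1125174306/413 ≈ 2.7244e+6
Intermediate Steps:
W = 413
o(D, g) = -47 + D*(-20 + g) (o(D, g) = (-20 + g)*D - 47 = D*(-20 + g) - 47 = -47 + D*(-20 + g))
t(F, r) = -3/413
t(-1191, o(-4, -2)) - 1*(-2724393) = -3/413 - 1*(-2724393) = -3/413 + 2724393 = 1125174306/413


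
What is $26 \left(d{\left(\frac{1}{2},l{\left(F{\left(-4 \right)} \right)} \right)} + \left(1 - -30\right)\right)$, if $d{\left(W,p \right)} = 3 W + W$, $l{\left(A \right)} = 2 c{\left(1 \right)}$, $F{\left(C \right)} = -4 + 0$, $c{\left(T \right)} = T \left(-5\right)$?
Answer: $858$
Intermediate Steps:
$c{\left(T \right)} = - 5 T$
$F{\left(C \right)} = -4$
$l{\left(A \right)} = -10$ ($l{\left(A \right)} = 2 \left(\left(-5\right) 1\right) = 2 \left(-5\right) = -10$)
$d{\left(W,p \right)} = 4 W$
$26 \left(d{\left(\frac{1}{2},l{\left(F{\left(-4 \right)} \right)} \right)} + \left(1 - -30\right)\right) = 26 \left(\frac{4}{2} + \left(1 - -30\right)\right) = 26 \left(4 \cdot \frac{1}{2} + \left(1 + 30\right)\right) = 26 \left(2 + 31\right) = 26 \cdot 33 = 858$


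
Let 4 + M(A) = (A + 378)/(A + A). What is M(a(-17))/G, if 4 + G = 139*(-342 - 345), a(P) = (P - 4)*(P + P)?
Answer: 55/1623449 ≈ 3.3878e-5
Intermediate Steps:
a(P) = 2*P*(-4 + P) (a(P) = (-4 + P)*(2*P) = 2*P*(-4 + P))
G = -95497 (G = -4 + 139*(-342 - 345) = -4 + 139*(-687) = -4 - 95493 = -95497)
M(A) = -4 + (378 + A)/(2*A) (M(A) = -4 + (A + 378)/(A + A) = -4 + (378 + A)/((2*A)) = -4 + (378 + A)*(1/(2*A)) = -4 + (378 + A)/(2*A))
M(a(-17))/G = (-7/2 + 189/((2*(-17)*(-4 - 17))))/(-95497) = (-7/2 + 189/((2*(-17)*(-21))))*(-1/95497) = (-7/2 + 189/714)*(-1/95497) = (-7/2 + 189*(1/714))*(-1/95497) = (-7/2 + 9/34)*(-1/95497) = -55/17*(-1/95497) = 55/1623449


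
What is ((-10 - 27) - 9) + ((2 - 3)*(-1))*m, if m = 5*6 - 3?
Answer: -19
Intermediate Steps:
m = 27 (m = 30 - 3 = 27)
((-10 - 27) - 9) + ((2 - 3)*(-1))*m = ((-10 - 27) - 9) + ((2 - 3)*(-1))*27 = (-37 - 9) - 1*(-1)*27 = -46 + 1*27 = -46 + 27 = -19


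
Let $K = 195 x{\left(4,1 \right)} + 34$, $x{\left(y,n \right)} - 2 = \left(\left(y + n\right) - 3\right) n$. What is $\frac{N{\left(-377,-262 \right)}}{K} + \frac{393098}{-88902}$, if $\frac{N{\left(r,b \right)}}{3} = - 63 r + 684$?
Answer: $\frac{281680879}{3289374} \approx 85.634$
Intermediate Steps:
$x{\left(y,n \right)} = 2 + n \left(-3 + n + y\right)$ ($x{\left(y,n \right)} = 2 + \left(\left(y + n\right) - 3\right) n = 2 + \left(\left(n + y\right) - 3\right) n = 2 + \left(-3 + n + y\right) n = 2 + n \left(-3 + n + y\right)$)
$N{\left(r,b \right)} = 2052 - 189 r$ ($N{\left(r,b \right)} = 3 \left(- 63 r + 684\right) = 3 \left(684 - 63 r\right) = 2052 - 189 r$)
$K = 814$ ($K = 195 \left(2 + 1^{2} - 3 + 1 \cdot 4\right) + 34 = 195 \left(2 + 1 - 3 + 4\right) + 34 = 195 \cdot 4 + 34 = 780 + 34 = 814$)
$\frac{N{\left(-377,-262 \right)}}{K} + \frac{393098}{-88902} = \frac{2052 - -71253}{814} + \frac{393098}{-88902} = \left(2052 + 71253\right) \frac{1}{814} + 393098 \left(- \frac{1}{88902}\right) = 73305 \cdot \frac{1}{814} - \frac{196549}{44451} = \frac{73305}{814} - \frac{196549}{44451} = \frac{281680879}{3289374}$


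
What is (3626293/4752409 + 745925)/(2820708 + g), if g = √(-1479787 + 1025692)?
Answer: 1111028085965996616/4201337645698087759 - 1181648103206*I*√50455/4201337645698087759 ≈ 0.26445 - 6.3176e-5*I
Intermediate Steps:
g = 3*I*√50455 (g = √(-454095) = 3*I*√50455 ≈ 673.87*I)
(3626293/4752409 + 745925)/(2820708 + g) = (3626293/4752409 + 745925)/(2820708 + 3*I*√50455) = 3544944309618/(4752409*(2820708 + 3*I*√50455))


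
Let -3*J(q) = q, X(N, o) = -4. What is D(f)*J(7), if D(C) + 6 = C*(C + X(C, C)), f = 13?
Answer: -259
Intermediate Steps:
J(q) = -q/3
D(C) = -6 + C*(-4 + C) (D(C) = -6 + C*(C - 4) = -6 + C*(-4 + C))
D(f)*J(7) = (-6 + 13² - 4*13)*(-⅓*7) = (-6 + 169 - 52)*(-7/3) = 111*(-7/3) = -259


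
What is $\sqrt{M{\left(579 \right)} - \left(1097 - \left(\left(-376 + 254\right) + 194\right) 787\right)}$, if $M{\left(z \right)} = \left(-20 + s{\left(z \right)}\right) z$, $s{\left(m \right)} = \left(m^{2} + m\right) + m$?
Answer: $8 \sqrt{3044047} \approx 13958.0$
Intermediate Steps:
$s{\left(m \right)} = m^{2} + 2 m$ ($s{\left(m \right)} = \left(m + m^{2}\right) + m = m^{2} + 2 m$)
$M{\left(z \right)} = z \left(-20 + z \left(2 + z\right)\right)$ ($M{\left(z \right)} = \left(-20 + z \left(2 + z\right)\right) z = z \left(-20 + z \left(2 + z\right)\right)$)
$\sqrt{M{\left(579 \right)} - \left(1097 - \left(\left(-376 + 254\right) + 194\right) 787\right)} = \sqrt{579 \left(-20 + 579 \left(2 + 579\right)\right) - \left(1097 - \left(\left(-376 + 254\right) + 194\right) 787\right)} = \sqrt{579 \left(-20 + 579 \cdot 581\right) - \left(1097 - \left(-122 + 194\right) 787\right)} = \sqrt{579 \left(-20 + 336399\right) + \left(-1097 + 72 \cdot 787\right)} = \sqrt{579 \cdot 336379 + \left(-1097 + 56664\right)} = \sqrt{194763441 + 55567} = \sqrt{194819008} = 8 \sqrt{3044047}$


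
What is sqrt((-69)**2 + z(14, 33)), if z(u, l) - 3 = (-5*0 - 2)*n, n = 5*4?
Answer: 2*sqrt(1181) ≈ 68.731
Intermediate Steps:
n = 20
z(u, l) = -37 (z(u, l) = 3 + (-5*0 - 2)*20 = 3 + (0 - 2)*20 = 3 - 2*20 = 3 - 40 = -37)
sqrt((-69)**2 + z(14, 33)) = sqrt((-69)**2 - 37) = sqrt(4761 - 37) = sqrt(4724) = 2*sqrt(1181)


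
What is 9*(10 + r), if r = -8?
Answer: 18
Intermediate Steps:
9*(10 + r) = 9*(10 - 8) = 9*2 = 18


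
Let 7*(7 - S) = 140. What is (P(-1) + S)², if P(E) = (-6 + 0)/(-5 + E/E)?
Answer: 529/4 ≈ 132.25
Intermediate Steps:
S = -13 (S = 7 - ⅐*140 = 7 - 20 = -13)
P(E) = 3/2 (P(E) = -6/(-5 + 1) = -6/(-4) = -6*(-¼) = 3/2)
(P(-1) + S)² = (3/2 - 13)² = (-23/2)² = 529/4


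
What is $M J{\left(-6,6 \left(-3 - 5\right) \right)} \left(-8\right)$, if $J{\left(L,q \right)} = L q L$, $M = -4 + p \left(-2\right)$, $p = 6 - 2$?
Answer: $-165888$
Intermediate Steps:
$p = 4$ ($p = 6 - 2 = 4$)
$M = -12$ ($M = -4 + 4 \left(-2\right) = -4 - 8 = -12$)
$J{\left(L,q \right)} = q L^{2}$
$M J{\left(-6,6 \left(-3 - 5\right) \right)} \left(-8\right) = - 12 \cdot 6 \left(-3 - 5\right) \left(-6\right)^{2} \left(-8\right) = - 12 \cdot 6 \left(-8\right) 36 \left(-8\right) = - 12 \left(\left(-48\right) 36\right) \left(-8\right) = \left(-12\right) \left(-1728\right) \left(-8\right) = 20736 \left(-8\right) = -165888$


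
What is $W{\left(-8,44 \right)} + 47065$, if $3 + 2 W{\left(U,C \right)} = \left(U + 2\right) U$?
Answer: $\frac{94175}{2} \approx 47088.0$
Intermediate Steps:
$W{\left(U,C \right)} = - \frac{3}{2} + \frac{U \left(2 + U\right)}{2}$ ($W{\left(U,C \right)} = - \frac{3}{2} + \frac{\left(U + 2\right) U}{2} = - \frac{3}{2} + \frac{\left(2 + U\right) U}{2} = - \frac{3}{2} + \frac{U \left(2 + U\right)}{2}$)
$W{\left(-8,44 \right)} + 47065 = \left(- \frac{3}{2} - 8 + \frac{\left(-8\right)^{2}}{2}\right) + 47065 = \left(- \frac{3}{2} - 8 + \frac{1}{2} \cdot 64\right) + 47065 = \left(- \frac{3}{2} - 8 + 32\right) + 47065 = \frac{45}{2} + 47065 = \frac{94175}{2}$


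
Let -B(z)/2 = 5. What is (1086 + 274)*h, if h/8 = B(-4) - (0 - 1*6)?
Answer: -43520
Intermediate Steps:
B(z) = -10 (B(z) = -2*5 = -10)
h = -32 (h = 8*(-10 - (0 - 1*6)) = 8*(-10 - (0 - 6)) = 8*(-10 - 1*(-6)) = 8*(-10 + 6) = 8*(-4) = -32)
(1086 + 274)*h = (1086 + 274)*(-32) = 1360*(-32) = -43520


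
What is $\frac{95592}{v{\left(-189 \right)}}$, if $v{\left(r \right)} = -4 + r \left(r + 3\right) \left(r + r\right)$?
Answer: $- \frac{11949}{1661027} \approx -0.0071937$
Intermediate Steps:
$v{\left(r \right)} = -4 + 2 r^{2} \left(3 + r\right)$ ($v{\left(r \right)} = -4 + r \left(3 + r\right) 2 r = -4 + r 2 r \left(3 + r\right) = -4 + 2 r^{2} \left(3 + r\right)$)
$\frac{95592}{v{\left(-189 \right)}} = \frac{95592}{-4 + 2 \left(-189\right)^{3} + 6 \left(-189\right)^{2}} = \frac{95592}{-4 + 2 \left(-6751269\right) + 6 \cdot 35721} = \frac{95592}{-4 - 13502538 + 214326} = \frac{95592}{-13288216} = 95592 \left(- \frac{1}{13288216}\right) = - \frac{11949}{1661027}$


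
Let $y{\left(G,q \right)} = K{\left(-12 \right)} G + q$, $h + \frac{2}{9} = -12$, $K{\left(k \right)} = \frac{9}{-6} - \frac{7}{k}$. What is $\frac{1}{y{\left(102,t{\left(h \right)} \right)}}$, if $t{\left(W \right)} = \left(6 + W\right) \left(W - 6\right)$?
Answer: $\frac{162}{3221} \approx 0.050295$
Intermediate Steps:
$K{\left(k \right)} = - \frac{3}{2} - \frac{7}{k}$ ($K{\left(k \right)} = 9 \left(- \frac{1}{6}\right) - \frac{7}{k} = - \frac{3}{2} - \frac{7}{k}$)
$h = - \frac{110}{9}$ ($h = - \frac{2}{9} - 12 = - \frac{110}{9} \approx -12.222$)
$t{\left(W \right)} = \left(-6 + W\right) \left(6 + W\right)$ ($t{\left(W \right)} = \left(6 + W\right) \left(-6 + W\right) = \left(-6 + W\right) \left(6 + W\right)$)
$y{\left(G,q \right)} = q - \frac{11 G}{12}$ ($y{\left(G,q \right)} = \left(- \frac{3}{2} - \frac{7}{-12}\right) G + q = \left(- \frac{3}{2} - - \frac{7}{12}\right) G + q = \left(- \frac{3}{2} + \frac{7}{12}\right) G + q = - \frac{11 G}{12} + q = q - \frac{11 G}{12}$)
$\frac{1}{y{\left(102,t{\left(h \right)} \right)}} = \frac{1}{\left(-36 + \left(- \frac{110}{9}\right)^{2}\right) - \frac{187}{2}} = \frac{1}{\left(-36 + \frac{12100}{81}\right) - \frac{187}{2}} = \frac{1}{\frac{9184}{81} - \frac{187}{2}} = \frac{1}{\frac{3221}{162}} = \frac{162}{3221}$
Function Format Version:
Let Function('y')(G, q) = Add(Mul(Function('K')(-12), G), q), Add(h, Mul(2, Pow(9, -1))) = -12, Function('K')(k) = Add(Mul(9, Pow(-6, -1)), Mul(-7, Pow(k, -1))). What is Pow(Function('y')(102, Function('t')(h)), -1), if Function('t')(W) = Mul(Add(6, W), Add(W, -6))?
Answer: Rational(162, 3221) ≈ 0.050295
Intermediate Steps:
Function('K')(k) = Add(Rational(-3, 2), Mul(-7, Pow(k, -1))) (Function('K')(k) = Add(Mul(9, Rational(-1, 6)), Mul(-7, Pow(k, -1))) = Add(Rational(-3, 2), Mul(-7, Pow(k, -1))))
h = Rational(-110, 9) (h = Add(Rational(-2, 9), -12) = Rational(-110, 9) ≈ -12.222)
Function('t')(W) = Mul(Add(-6, W), Add(6, W)) (Function('t')(W) = Mul(Add(6, W), Add(-6, W)) = Mul(Add(-6, W), Add(6, W)))
Function('y')(G, q) = Add(q, Mul(Rational(-11, 12), G)) (Function('y')(G, q) = Add(Mul(Add(Rational(-3, 2), Mul(-7, Pow(-12, -1))), G), q) = Add(Mul(Add(Rational(-3, 2), Mul(-7, Rational(-1, 12))), G), q) = Add(Mul(Add(Rational(-3, 2), Rational(7, 12)), G), q) = Add(Mul(Rational(-11, 12), G), q) = Add(q, Mul(Rational(-11, 12), G)))
Pow(Function('y')(102, Function('t')(h)), -1) = Pow(Add(Add(-36, Pow(Rational(-110, 9), 2)), Mul(Rational(-11, 12), 102)), -1) = Pow(Add(Add(-36, Rational(12100, 81)), Rational(-187, 2)), -1) = Pow(Add(Rational(9184, 81), Rational(-187, 2)), -1) = Pow(Rational(3221, 162), -1) = Rational(162, 3221)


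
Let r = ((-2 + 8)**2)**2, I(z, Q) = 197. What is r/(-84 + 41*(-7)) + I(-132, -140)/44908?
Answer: -58127681/16660868 ≈ -3.4889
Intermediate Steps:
r = 1296 (r = (6**2)**2 = 36**2 = 1296)
r/(-84 + 41*(-7)) + I(-132, -140)/44908 = 1296/(-84 + 41*(-7)) + 197/44908 = 1296/(-84 - 287) + 197*(1/44908) = 1296/(-371) + 197/44908 = 1296*(-1/371) + 197/44908 = -1296/371 + 197/44908 = -58127681/16660868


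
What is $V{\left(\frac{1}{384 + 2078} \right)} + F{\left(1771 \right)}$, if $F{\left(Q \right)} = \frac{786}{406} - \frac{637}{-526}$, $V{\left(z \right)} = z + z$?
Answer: $\frac{413758477}{131443718} \approx 3.1478$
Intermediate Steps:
$V{\left(z \right)} = 2 z$
$F{\left(Q \right)} = \frac{336029}{106778}$ ($F{\left(Q \right)} = 786 \cdot \frac{1}{406} - - \frac{637}{526} = \frac{393}{203} + \frac{637}{526} = \frac{336029}{106778}$)
$V{\left(\frac{1}{384 + 2078} \right)} + F{\left(1771 \right)} = \frac{2}{384 + 2078} + \frac{336029}{106778} = \frac{2}{2462} + \frac{336029}{106778} = 2 \cdot \frac{1}{2462} + \frac{336029}{106778} = \frac{1}{1231} + \frac{336029}{106778} = \frac{413758477}{131443718}$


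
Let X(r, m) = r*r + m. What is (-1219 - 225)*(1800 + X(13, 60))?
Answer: -2929876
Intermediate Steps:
X(r, m) = m + r**2 (X(r, m) = r**2 + m = m + r**2)
(-1219 - 225)*(1800 + X(13, 60)) = (-1219 - 225)*(1800 + (60 + 13**2)) = -1444*(1800 + (60 + 169)) = -1444*(1800 + 229) = -1444*2029 = -2929876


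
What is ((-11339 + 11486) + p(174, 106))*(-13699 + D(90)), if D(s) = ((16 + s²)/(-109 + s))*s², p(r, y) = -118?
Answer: -1913996549/19 ≈ -1.0074e+8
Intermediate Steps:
D(s) = s²*(16 + s²)/(-109 + s) (D(s) = ((16 + s²)/(-109 + s))*s² = s²*(16 + s²)/(-109 + s))
((-11339 + 11486) + p(174, 106))*(-13699 + D(90)) = ((-11339 + 11486) - 118)*(-13699 + 90²*(16 + 90²)/(-109 + 90)) = (147 - 118)*(-13699 + 8100*(16 + 8100)/(-19)) = 29*(-13699 + 8100*(-1/19)*8116) = 29*(-13699 - 65739600/19) = 29*(-65999881/19) = -1913996549/19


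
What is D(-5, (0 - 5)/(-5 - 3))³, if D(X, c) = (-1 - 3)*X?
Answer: 8000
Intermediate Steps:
D(X, c) = -4*X
D(-5, (0 - 5)/(-5 - 3))³ = (-4*(-5))³ = 20³ = 8000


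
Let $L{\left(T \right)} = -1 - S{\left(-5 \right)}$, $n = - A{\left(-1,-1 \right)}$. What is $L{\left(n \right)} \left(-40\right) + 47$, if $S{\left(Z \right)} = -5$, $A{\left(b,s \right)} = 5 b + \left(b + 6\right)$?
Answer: $-113$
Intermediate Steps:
$A{\left(b,s \right)} = 6 + 6 b$ ($A{\left(b,s \right)} = 5 b + \left(6 + b\right) = 6 + 6 b$)
$n = 0$ ($n = - (6 + 6 \left(-1\right)) = - (6 - 6) = \left(-1\right) 0 = 0$)
$L{\left(T \right)} = 4$ ($L{\left(T \right)} = -1 - -5 = -1 + 5 = 4$)
$L{\left(n \right)} \left(-40\right) + 47 = 4 \left(-40\right) + 47 = -160 + 47 = -113$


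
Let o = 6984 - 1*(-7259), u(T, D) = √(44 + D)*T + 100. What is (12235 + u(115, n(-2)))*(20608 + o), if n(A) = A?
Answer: 429887085 + 4007865*√42 ≈ 4.5586e+8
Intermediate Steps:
u(T, D) = 100 + T*√(44 + D) (u(T, D) = T*√(44 + D) + 100 = 100 + T*√(44 + D))
o = 14243 (o = 6984 + 7259 = 14243)
(12235 + u(115, n(-2)))*(20608 + o) = (12235 + (100 + 115*√(44 - 2)))*(20608 + 14243) = (12235 + (100 + 115*√42))*34851 = (12335 + 115*√42)*34851 = 429887085 + 4007865*√42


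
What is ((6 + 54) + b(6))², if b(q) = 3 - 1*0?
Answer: 3969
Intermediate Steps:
b(q) = 3 (b(q) = 3 + 0 = 3)
((6 + 54) + b(6))² = ((6 + 54) + 3)² = (60 + 3)² = 63² = 3969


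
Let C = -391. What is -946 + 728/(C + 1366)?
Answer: -70894/75 ≈ -945.25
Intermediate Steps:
-946 + 728/(C + 1366) = -946 + 728/(-391 + 1366) = -946 + 728/975 = -946 + (1/975)*728 = -946 + 56/75 = -70894/75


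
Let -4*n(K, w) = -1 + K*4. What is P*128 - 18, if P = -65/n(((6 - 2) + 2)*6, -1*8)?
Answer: 2362/11 ≈ 214.73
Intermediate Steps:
n(K, w) = ¼ - K (n(K, w) = -(-1 + K*4)/4 = -(-1 + 4*K)/4 = ¼ - K)
P = 20/11 (P = -65/(¼ - ((6 - 2) + 2)*6) = -65/(¼ - (4 + 2)*6) = -65/(¼ - 6*6) = -65/(¼ - 1*36) = -65/(¼ - 36) = -65/(-143/4) = -65*(-4/143) = 20/11 ≈ 1.8182)
P*128 - 18 = (20/11)*128 - 18 = 2560/11 - 18 = 2362/11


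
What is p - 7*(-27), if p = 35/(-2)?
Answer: 343/2 ≈ 171.50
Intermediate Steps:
p = -35/2 (p = 35*(-½) = -35/2 ≈ -17.500)
p - 7*(-27) = -35/2 - 7*(-27) = -35/2 + 189 = 343/2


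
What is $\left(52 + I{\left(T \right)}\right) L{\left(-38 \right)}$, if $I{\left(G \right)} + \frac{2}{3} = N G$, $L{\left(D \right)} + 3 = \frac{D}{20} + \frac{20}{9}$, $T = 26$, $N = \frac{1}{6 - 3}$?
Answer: $- \frac{482}{3} \approx -160.67$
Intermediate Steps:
$N = \frac{1}{3} \approx 0.33333$
$L{\left(D \right)} = - \frac{7}{9} + \frac{D}{20}$ ($L{\left(D \right)} = -3 + \left(\frac{D}{20} + \frac{20}{9}\right) = -3 + \left(\frac{20}{9} + \frac{D}{20}\right) = - \frac{7}{9} + \frac{D}{20}$)
$I{\left(G \right)} = - \frac{2}{3} + \frac{G}{3}$
$\left(52 + I{\left(T \right)}\right) L{\left(-38 \right)} = \left(52 + \left(- \frac{2}{3} + \frac{1}{3} \cdot 26\right)\right) \left(- \frac{7}{9} + \frac{1}{20} \left(-38\right)\right) = \left(52 + \left(- \frac{2}{3} + \frac{26}{3}\right)\right) \left(- \frac{7}{9} - \frac{19}{10}\right) = \left(52 + 8\right) \left(- \frac{241}{90}\right) = 60 \left(- \frac{241}{90}\right) = - \frac{482}{3}$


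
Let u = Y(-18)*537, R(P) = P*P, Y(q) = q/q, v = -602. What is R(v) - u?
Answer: 361867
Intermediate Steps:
Y(q) = 1
R(P) = P**2
u = 537 (u = 1*537 = 537)
R(v) - u = (-602)**2 - 1*537 = 362404 - 537 = 361867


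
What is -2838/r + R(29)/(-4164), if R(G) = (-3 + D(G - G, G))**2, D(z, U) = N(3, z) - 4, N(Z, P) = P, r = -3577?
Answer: 11642159/14894628 ≈ 0.78163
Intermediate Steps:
D(z, U) = -4 + z (D(z, U) = z - 4 = -4 + z)
R(G) = 49 (R(G) = (-3 + (-4 + (G - G)))**2 = (-3 + (-4 + 0))**2 = (-3 - 4)**2 = (-7)**2 = 49)
-2838/r + R(29)/(-4164) = -2838/(-3577) + 49/(-4164) = -2838*(-1/3577) + 49*(-1/4164) = 2838/3577 - 49/4164 = 11642159/14894628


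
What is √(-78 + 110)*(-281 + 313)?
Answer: 128*√2 ≈ 181.02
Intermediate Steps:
√(-78 + 110)*(-281 + 313) = √32*32 = (4*√2)*32 = 128*√2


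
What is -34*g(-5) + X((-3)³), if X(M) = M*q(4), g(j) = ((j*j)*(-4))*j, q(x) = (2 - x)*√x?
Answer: -16892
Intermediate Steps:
q(x) = √x*(2 - x)
g(j) = -4*j³ (g(j) = (j²*(-4))*j = (-4*j²)*j = -4*j³)
X(M) = -4*M (X(M) = M*(√4*(2 - 1*4)) = M*(2*(2 - 4)) = M*(2*(-2)) = M*(-4) = -4*M)
-34*g(-5) + X((-3)³) = -(-136)*(-5)³ - 4*(-3)³ = -(-136)*(-125) - 4*(-27) = -34*500 + 108 = -17000 + 108 = -16892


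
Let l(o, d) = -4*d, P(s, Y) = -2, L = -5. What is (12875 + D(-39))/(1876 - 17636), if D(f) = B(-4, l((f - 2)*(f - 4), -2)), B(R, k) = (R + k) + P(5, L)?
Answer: -12877/15760 ≈ -0.81707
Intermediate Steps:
B(R, k) = -2 + R + k (B(R, k) = (R + k) - 2 = -2 + R + k)
D(f) = 2 (D(f) = -2 - 4 - 4*(-2) = -2 - 4 + 8 = 2)
(12875 + D(-39))/(1876 - 17636) = (12875 + 2)/(1876 - 17636) = 12877/(-15760) = 12877*(-1/15760) = -12877/15760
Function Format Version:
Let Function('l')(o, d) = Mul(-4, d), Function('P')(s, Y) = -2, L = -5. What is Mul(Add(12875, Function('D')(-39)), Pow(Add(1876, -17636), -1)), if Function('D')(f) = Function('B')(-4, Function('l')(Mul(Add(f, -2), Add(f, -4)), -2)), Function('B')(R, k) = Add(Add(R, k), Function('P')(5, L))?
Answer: Rational(-12877, 15760) ≈ -0.81707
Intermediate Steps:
Function('B')(R, k) = Add(-2, R, k) (Function('B')(R, k) = Add(Add(R, k), -2) = Add(-2, R, k))
Function('D')(f) = 2 (Function('D')(f) = Add(-2, -4, Mul(-4, -2)) = Add(-2, -4, 8) = 2)
Mul(Add(12875, Function('D')(-39)), Pow(Add(1876, -17636), -1)) = Mul(Add(12875, 2), Pow(Add(1876, -17636), -1)) = Mul(12877, Pow(-15760, -1)) = Mul(12877, Rational(-1, 15760)) = Rational(-12877, 15760)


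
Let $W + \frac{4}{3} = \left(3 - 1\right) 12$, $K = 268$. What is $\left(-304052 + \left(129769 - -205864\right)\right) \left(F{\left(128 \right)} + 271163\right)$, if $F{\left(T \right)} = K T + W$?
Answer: $9647669163$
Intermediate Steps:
$W = \frac{68}{3}$ ($W = - \frac{4}{3} + \left(3 - 1\right) 12 = - \frac{4}{3} + 2 \cdot 12 = - \frac{4}{3} + 24 = \frac{68}{3} \approx 22.667$)
$F{\left(T \right)} = \frac{68}{3} + 268 T$ ($F{\left(T \right)} = 268 T + \frac{68}{3} = \frac{68}{3} + 268 T$)
$\left(-304052 + \left(129769 - -205864\right)\right) \left(F{\left(128 \right)} + 271163\right) = \left(-304052 + \left(129769 - -205864\right)\right) \left(\left(\frac{68}{3} + 268 \cdot 128\right) + 271163\right) = \left(-304052 + \left(129769 + 205864\right)\right) \left(\left(\frac{68}{3} + 34304\right) + 271163\right) = \left(-304052 + 335633\right) \left(\frac{102980}{3} + 271163\right) = 31581 \cdot \frac{916469}{3} = 9647669163$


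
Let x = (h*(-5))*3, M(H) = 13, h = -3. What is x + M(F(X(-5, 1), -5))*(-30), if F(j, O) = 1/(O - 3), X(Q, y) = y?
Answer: -345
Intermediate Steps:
F(j, O) = 1/(-3 + O)
x = 45 (x = -3*(-5)*3 = 15*3 = 45)
x + M(F(X(-5, 1), -5))*(-30) = 45 + 13*(-30) = 45 - 390 = -345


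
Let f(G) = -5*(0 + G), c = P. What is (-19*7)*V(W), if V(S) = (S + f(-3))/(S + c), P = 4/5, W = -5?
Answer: 950/3 ≈ 316.67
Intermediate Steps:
P = ⅘ (P = 4*(⅕) = ⅘ ≈ 0.80000)
c = ⅘ ≈ 0.80000
f(G) = -5*G
V(S) = (15 + S)/(⅘ + S) (V(S) = (S - 5*(-3))/(S + ⅘) = (S + 15)/(⅘ + S) = (15 + S)/(⅘ + S))
(-19*7)*V(W) = (-19*7)*(5*(15 - 5)/(4 + 5*(-5))) = -665*10/(4 - 25) = -665*10/(-21) = -665*(-1)*10/21 = -133*(-50/21) = 950/3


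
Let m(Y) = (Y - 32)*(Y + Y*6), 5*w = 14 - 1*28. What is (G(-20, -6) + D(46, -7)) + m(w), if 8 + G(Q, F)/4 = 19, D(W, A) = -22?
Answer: 17602/25 ≈ 704.08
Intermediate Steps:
G(Q, F) = 44 (G(Q, F) = -32 + 4*19 = -32 + 76 = 44)
w = -14/5 (w = (14 - 1*28)/5 = (14 - 28)/5 = (⅕)*(-14) = -14/5 ≈ -2.8000)
m(Y) = 7*Y*(-32 + Y) (m(Y) = (-32 + Y)*(Y + 6*Y) = (-32 + Y)*(7*Y) = 7*Y*(-32 + Y))
(G(-20, -6) + D(46, -7)) + m(w) = (44 - 22) + 7*(-14/5)*(-32 - 14/5) = 22 + 7*(-14/5)*(-174/5) = 22 + 17052/25 = 17602/25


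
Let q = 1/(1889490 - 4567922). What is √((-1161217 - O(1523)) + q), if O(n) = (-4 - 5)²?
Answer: I*√520696844036423274/669608 ≈ 1077.6*I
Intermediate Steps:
O(n) = 81 (O(n) = (-9)² = 81)
q = -1/2678432 (q = 1/(-2678432) = -1/2678432 ≈ -3.7335e-7)
√((-1161217 - O(1523)) + q) = √((-1161217 - 1*81) - 1/2678432) = √((-1161217 - 81) - 1/2678432) = √(-1161298 - 1/2678432) = √(-3110457724737/2678432) = I*√520696844036423274/669608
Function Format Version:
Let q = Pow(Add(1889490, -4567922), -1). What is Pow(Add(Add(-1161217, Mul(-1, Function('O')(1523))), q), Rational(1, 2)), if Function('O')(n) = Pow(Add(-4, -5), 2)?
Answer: Mul(Rational(1, 669608), I, Pow(520696844036423274, Rational(1, 2))) ≈ Mul(1077.6, I)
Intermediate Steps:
Function('O')(n) = 81 (Function('O')(n) = Pow(-9, 2) = 81)
q = Rational(-1, 2678432) (q = Pow(-2678432, -1) = Rational(-1, 2678432) ≈ -3.7335e-7)
Pow(Add(Add(-1161217, Mul(-1, Function('O')(1523))), q), Rational(1, 2)) = Pow(Add(Add(-1161217, Mul(-1, 81)), Rational(-1, 2678432)), Rational(1, 2)) = Pow(Add(Add(-1161217, -81), Rational(-1, 2678432)), Rational(1, 2)) = Pow(Add(-1161298, Rational(-1, 2678432)), Rational(1, 2)) = Pow(Rational(-3110457724737, 2678432), Rational(1, 2)) = Mul(Rational(1, 669608), I, Pow(520696844036423274, Rational(1, 2)))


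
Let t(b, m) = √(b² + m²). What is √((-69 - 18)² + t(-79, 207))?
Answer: √(7569 + √49090) ≈ 88.264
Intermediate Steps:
√((-69 - 18)² + t(-79, 207)) = √((-69 - 18)² + √((-79)² + 207²)) = √((-87)² + √(6241 + 42849)) = √(7569 + √49090)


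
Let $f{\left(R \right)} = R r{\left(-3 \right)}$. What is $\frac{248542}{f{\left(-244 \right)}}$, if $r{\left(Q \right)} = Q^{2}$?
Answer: $- \frac{124271}{1098} \approx -113.18$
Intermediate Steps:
$f{\left(R \right)} = 9 R$ ($f{\left(R \right)} = R \left(-3\right)^{2} = R 9 = 9 R$)
$\frac{248542}{f{\left(-244 \right)}} = \frac{248542}{9 \left(-244\right)} = \frac{248542}{-2196} = 248542 \left(- \frac{1}{2196}\right) = - \frac{124271}{1098}$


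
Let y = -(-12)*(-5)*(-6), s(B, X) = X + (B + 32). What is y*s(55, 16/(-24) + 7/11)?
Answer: 344400/11 ≈ 31309.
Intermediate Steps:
s(B, X) = 32 + B + X (s(B, X) = X + (32 + B) = 32 + B + X)
y = 360 (y = -6*10*(-6) = -60*(-6) = 360)
y*s(55, 16/(-24) + 7/11) = 360*(32 + 55 + (16/(-24) + 7/11)) = 360*(32 + 55 + (16*(-1/24) + 7*(1/11))) = 360*(32 + 55 + (-⅔ + 7/11)) = 360*(32 + 55 - 1/33) = 360*(2870/33) = 344400/11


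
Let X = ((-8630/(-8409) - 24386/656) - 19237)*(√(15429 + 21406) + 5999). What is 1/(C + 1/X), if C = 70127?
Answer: 1187377111473595011189515359020359/83267194696298517141507735710148724541 - 24436431600401132*√36835/83267194696298517141507735710148724541 ≈ 1.4260e-5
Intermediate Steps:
X = -318896463655679/2758152 - 53158270321*√36835/2758152 (X = ((-8630*(-1/8409) - 24386*1/656) - 19237)*(√36835 + 5999) = ((8630/8409 - 12193/328) - 19237)*(5999 + √36835) = (-99700297/2758152 - 19237)*(5999 + √36835) = -53158270321*(5999 + √36835)/2758152 = -318896463655679/2758152 - 53158270321*√36835/2758152 ≈ -1.1932e+8)
1/(C + 1/X) = 1/(70127 + 1/(-318896463655679/2758152 - 53158270321*√36835/2758152))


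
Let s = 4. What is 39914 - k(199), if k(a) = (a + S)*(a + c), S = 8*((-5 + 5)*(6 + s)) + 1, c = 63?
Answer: -12486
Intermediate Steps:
S = 1 (S = 8*((-5 + 5)*(6 + 4)) + 1 = 8*(0*10) + 1 = 8*0 + 1 = 0 + 1 = 1)
k(a) = (1 + a)*(63 + a) (k(a) = (a + 1)*(a + 63) = (1 + a)*(63 + a))
39914 - k(199) = 39914 - (63 + 199² + 64*199) = 39914 - (63 + 39601 + 12736) = 39914 - 1*52400 = 39914 - 52400 = -12486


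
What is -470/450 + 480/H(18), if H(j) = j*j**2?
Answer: -1169/1215 ≈ -0.96214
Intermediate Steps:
H(j) = j**3
-470/450 + 480/H(18) = -470/450 + 480/(18**3) = -470*1/450 + 480/5832 = -47/45 + 480*(1/5832) = -47/45 + 20/243 = -1169/1215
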